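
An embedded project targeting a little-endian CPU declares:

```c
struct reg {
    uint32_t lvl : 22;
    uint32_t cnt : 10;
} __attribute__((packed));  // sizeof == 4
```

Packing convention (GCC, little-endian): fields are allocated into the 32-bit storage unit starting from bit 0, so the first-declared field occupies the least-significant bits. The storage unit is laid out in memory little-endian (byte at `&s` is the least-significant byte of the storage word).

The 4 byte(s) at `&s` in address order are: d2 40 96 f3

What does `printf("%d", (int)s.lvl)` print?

[0]=0xd2 [1]=0x40 [2]=0x96 [3]=0xf3 (little-endian) → word 0xf39640d2
lvl [0+:22] = (word>>0) & 0x3fffff = 1458386  ←
cnt [22+:10] = (word>>22) & 0x3ff = 974

1458386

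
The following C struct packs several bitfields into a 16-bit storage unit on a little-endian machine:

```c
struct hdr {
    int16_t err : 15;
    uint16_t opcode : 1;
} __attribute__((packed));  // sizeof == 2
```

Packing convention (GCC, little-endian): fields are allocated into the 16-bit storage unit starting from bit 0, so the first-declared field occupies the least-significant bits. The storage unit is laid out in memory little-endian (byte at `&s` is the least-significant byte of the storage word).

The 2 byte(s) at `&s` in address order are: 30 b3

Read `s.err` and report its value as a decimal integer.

13104

[0]=0x30 [1]=0xb3 (little-endian) → word 0xb330
err [0+:15] = (word>>0) & 0x7fff = 13104  ←
opcode [15+:1] = (word>>15) & 0x1 = 1
err signed 15b, MSB=0: value = 13104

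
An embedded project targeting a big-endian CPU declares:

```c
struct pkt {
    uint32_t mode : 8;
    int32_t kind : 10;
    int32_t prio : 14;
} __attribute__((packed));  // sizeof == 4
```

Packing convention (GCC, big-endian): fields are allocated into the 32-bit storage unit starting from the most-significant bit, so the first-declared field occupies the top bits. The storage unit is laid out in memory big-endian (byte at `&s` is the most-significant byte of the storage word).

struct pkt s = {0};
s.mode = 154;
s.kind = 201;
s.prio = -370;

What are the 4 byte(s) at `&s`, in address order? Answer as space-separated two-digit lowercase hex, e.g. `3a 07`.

9a 32 7e 8e

mode (8b) val=154 bits=0x9a at bit 24: 0x9a000000
kind (10b) val=201 bits=0xc9 at bit 14: 0x9a324000
prio (14b) val=-370 bits=0x3e8e at bit 0: 0x9a327e8e
word = 0x9a327e8e → big-endian bytes:
  [0]=0x9a  [1]=0x32  [2]=0x7e  [3]=0x8e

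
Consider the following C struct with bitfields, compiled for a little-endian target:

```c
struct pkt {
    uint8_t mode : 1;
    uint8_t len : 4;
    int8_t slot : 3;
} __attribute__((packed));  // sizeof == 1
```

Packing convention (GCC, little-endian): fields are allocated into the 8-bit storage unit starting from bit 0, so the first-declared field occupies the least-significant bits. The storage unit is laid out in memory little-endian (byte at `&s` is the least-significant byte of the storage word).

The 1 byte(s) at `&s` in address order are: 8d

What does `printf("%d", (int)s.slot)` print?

-4

[0]=0x8d (little-endian) → word 0x8d
mode [0+:1] = (word>>0) & 0x1 = 1
len [1+:4] = (word>>1) & 0xf = 6
slot [5+:3] = (word>>5) & 0x7 = 4  ←
slot signed 3b, MSB=1: 4 - 8 = -4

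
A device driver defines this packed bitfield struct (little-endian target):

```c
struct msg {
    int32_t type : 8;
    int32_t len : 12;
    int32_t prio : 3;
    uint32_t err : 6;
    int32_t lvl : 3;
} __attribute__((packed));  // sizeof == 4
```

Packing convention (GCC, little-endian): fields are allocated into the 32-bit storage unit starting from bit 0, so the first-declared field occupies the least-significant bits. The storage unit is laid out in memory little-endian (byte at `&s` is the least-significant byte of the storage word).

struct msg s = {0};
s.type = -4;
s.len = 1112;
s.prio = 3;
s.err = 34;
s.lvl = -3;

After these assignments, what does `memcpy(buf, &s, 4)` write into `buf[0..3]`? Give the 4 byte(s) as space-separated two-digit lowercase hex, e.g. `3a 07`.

type:8 = -4 → 0xfc << 0 → word 0x000000fc
len:12 = 1112 → 0x458 << 8 → word 0x000458fc
prio:3 = 3 → 0x3 << 20 → word 0x003458fc
err:6 = 34 → 0x22 << 23 → word 0x113458fc
lvl:3 = -3 → 0x5 << 29 → word 0xb13458fc
word = 0xb13458fc → little-endian bytes:
  [0]=0xfc  [1]=0x58  [2]=0x34  [3]=0xb1

fc 58 34 b1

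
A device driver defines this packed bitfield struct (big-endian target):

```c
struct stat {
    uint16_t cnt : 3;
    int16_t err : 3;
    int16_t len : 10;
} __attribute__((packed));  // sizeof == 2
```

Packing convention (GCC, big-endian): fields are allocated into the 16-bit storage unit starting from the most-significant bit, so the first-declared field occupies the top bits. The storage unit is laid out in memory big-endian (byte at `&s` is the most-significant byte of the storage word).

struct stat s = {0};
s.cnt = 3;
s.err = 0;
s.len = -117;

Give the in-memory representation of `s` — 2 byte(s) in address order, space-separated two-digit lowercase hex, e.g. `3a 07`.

cnt:3 = 3 → 0x3 << 13 → word 0x6000
err:3 = 0 → 0x0 << 10 → word 0x6000
len:10 = -117 → 0x38b << 0 → word 0x638b
word = 0x638b → big-endian bytes:
  [0]=0x63  [1]=0x8b

63 8b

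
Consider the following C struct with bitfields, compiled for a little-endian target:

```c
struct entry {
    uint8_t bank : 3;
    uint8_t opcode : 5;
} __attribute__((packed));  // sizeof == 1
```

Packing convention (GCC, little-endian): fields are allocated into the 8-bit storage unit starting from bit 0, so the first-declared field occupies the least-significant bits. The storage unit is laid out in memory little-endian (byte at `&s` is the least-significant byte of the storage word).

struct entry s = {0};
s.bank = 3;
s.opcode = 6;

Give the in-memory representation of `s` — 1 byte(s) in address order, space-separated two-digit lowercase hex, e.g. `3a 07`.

[0+:3] bank=3 & 0x7 = 0x3; word=0x03
[3+:5] opcode=6 & 0x1f = 0x6; word=0x33
word = 0x33 → little-endian bytes:
  [0]=0x33

33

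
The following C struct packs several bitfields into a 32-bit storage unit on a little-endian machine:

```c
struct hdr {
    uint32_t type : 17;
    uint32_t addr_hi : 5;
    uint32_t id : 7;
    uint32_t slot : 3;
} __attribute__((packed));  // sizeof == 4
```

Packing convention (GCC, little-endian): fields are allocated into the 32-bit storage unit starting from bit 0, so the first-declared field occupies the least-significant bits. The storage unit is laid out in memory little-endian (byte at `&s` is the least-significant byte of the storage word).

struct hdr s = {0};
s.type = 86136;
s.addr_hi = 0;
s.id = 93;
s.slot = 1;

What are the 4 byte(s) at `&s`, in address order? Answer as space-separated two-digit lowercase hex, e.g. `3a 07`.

[0+:17] type=86136 & 0x1ffff = 0x15078; word=0x00015078
[17+:5] addr_hi=0 & 0x1f = 0x0; word=0x00015078
[22+:7] id=93 & 0x7f = 0x5d; word=0x17415078
[29+:3] slot=1 & 0x7 = 0x1; word=0x37415078
word = 0x37415078 → little-endian bytes:
  [0]=0x78  [1]=0x50  [2]=0x41  [3]=0x37

78 50 41 37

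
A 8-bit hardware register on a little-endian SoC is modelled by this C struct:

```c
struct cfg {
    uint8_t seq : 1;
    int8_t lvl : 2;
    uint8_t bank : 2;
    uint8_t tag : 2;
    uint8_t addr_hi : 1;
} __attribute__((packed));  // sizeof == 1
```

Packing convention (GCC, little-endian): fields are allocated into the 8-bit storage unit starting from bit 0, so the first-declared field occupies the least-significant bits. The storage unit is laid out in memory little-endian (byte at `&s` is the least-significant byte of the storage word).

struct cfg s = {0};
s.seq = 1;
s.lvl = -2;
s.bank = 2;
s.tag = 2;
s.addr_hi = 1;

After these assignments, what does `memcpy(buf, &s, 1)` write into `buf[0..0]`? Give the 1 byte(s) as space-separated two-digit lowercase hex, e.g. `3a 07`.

[0+:1] seq=1 & 0x1 = 0x1; word=0x01
[1+:2] lvl=-2 & 0x3 = 0x2; word=0x05
[3+:2] bank=2 & 0x3 = 0x2; word=0x15
[5+:2] tag=2 & 0x3 = 0x2; word=0x55
[7+:1] addr_hi=1 & 0x1 = 0x1; word=0xd5
word = 0xd5 → little-endian bytes:
  [0]=0xd5

d5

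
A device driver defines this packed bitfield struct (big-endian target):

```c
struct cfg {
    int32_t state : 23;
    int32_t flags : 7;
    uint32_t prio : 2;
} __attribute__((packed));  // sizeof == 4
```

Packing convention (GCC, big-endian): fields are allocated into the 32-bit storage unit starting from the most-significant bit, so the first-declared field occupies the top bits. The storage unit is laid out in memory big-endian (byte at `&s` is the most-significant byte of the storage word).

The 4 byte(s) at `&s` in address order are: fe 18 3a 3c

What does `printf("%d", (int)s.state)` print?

[0]=0xfe [1]=0x18 [2]=0x3a [3]=0x3c (big-endian) → word 0xfe183a3c
state [9+:23] = (word>>9) & 0x7fffff = 8326173  ←
flags [2+:7] = (word>>2) & 0x7f = 15
prio [0+:2] = (word>>0) & 0x3 = 0
state signed 23b, MSB=1: 8326173 - 8388608 = -62435

-62435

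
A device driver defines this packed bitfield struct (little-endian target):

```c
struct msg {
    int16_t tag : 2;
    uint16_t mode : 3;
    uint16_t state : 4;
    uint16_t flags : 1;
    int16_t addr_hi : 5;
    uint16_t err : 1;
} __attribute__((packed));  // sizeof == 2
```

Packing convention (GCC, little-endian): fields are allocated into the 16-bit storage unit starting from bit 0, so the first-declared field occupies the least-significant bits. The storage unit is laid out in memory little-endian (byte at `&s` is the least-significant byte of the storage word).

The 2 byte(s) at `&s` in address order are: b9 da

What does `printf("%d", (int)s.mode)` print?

[0]=0xb9 [1]=0xda (little-endian) → word 0xdab9
tag [0+:2] = (word>>0) & 0x3 = 1
mode [2+:3] = (word>>2) & 0x7 = 6  ←
state [5+:4] = (word>>5) & 0xf = 5
flags [9+:1] = (word>>9) & 0x1 = 1
addr_hi [10+:5] = (word>>10) & 0x1f = 22
err [15+:1] = (word>>15) & 0x1 = 1

6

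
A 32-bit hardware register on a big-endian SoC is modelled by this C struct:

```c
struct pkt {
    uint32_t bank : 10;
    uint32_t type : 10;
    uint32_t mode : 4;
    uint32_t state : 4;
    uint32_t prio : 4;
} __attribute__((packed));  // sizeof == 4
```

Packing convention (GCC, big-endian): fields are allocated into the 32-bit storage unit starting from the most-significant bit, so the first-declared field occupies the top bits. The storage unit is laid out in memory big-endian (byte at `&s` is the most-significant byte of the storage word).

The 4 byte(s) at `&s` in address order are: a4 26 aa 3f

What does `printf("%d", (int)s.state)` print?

3

[0]=0xa4 [1]=0x26 [2]=0xaa [3]=0x3f (big-endian) → word 0xa426aa3f
bank [22+:10] = (word>>22) & 0x3ff = 656
type [12+:10] = (word>>12) & 0x3ff = 618
mode [8+:4] = (word>>8) & 0xf = 10
state [4+:4] = (word>>4) & 0xf = 3  ←
prio [0+:4] = (word>>0) & 0xf = 15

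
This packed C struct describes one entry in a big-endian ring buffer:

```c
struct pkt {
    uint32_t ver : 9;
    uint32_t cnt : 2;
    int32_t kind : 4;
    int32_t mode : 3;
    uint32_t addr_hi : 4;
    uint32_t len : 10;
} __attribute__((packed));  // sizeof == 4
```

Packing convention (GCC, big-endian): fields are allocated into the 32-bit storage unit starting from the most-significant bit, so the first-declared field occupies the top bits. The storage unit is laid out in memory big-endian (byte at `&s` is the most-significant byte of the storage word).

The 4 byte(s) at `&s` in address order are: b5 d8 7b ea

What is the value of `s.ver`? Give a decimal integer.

363

[0]=0xb5 [1]=0xd8 [2]=0x7b [3]=0xea (big-endian) → word 0xb5d87bea
ver [23+:9] = (word>>23) & 0x1ff = 363  ←
cnt [21+:2] = (word>>21) & 0x3 = 2
kind [17+:4] = (word>>17) & 0xf = 12
mode [14+:3] = (word>>14) & 0x7 = 1
addr_hi [10+:4] = (word>>10) & 0xf = 14
len [0+:10] = (word>>0) & 0x3ff = 1002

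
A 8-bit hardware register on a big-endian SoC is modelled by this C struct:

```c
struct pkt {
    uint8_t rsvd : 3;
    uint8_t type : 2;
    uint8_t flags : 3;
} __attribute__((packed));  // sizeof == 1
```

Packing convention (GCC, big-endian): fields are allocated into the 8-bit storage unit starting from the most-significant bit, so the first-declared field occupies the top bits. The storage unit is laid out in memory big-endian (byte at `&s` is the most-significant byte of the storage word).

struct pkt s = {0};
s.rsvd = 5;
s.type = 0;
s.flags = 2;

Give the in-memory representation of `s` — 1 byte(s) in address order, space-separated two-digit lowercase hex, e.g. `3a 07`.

rsvd:3 = 5 → 0x5 << 5 → word 0xa0
type:2 = 0 → 0x0 << 3 → word 0xa0
flags:3 = 2 → 0x2 << 0 → word 0xa2
word = 0xa2 → big-endian bytes:
  [0]=0xa2

a2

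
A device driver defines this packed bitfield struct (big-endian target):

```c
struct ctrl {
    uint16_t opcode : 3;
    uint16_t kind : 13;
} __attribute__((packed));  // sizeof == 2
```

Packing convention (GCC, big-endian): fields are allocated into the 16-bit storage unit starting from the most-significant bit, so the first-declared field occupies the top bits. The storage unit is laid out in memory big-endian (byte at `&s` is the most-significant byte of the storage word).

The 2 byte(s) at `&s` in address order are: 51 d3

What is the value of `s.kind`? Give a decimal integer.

4563

[0]=0x51 [1]=0xd3 (big-endian) → word 0x51d3
opcode [13+:3] = (word>>13) & 0x7 = 2
kind [0+:13] = (word>>0) & 0x1fff = 4563  ←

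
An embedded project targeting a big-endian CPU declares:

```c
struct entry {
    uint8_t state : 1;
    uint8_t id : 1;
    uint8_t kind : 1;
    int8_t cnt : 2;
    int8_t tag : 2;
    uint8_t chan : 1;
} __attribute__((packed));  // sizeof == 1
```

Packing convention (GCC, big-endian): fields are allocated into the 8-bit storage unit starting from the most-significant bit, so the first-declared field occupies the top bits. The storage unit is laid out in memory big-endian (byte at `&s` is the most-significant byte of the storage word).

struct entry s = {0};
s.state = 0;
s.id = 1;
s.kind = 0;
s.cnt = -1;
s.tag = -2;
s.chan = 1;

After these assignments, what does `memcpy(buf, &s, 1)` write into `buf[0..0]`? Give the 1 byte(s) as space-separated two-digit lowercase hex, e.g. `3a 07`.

state (1b) val=0 bits=0x0 at bit 7: 0x00
id (1b) val=1 bits=0x1 at bit 6: 0x40
kind (1b) val=0 bits=0x0 at bit 5: 0x40
cnt (2b) val=-1 bits=0x3 at bit 3: 0x58
tag (2b) val=-2 bits=0x2 at bit 1: 0x5c
chan (1b) val=1 bits=0x1 at bit 0: 0x5d
word = 0x5d → big-endian bytes:
  [0]=0x5d

5d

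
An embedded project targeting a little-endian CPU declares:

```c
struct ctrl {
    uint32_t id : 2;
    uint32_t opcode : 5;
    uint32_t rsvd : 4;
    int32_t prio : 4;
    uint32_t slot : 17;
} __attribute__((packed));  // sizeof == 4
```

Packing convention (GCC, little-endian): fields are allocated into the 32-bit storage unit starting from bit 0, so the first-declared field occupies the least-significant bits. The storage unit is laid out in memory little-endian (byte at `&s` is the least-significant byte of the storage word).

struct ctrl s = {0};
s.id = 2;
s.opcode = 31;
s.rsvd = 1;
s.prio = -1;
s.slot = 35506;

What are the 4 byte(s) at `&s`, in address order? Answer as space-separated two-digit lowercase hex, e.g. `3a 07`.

id (2b) val=2 bits=0x2 at bit 0: 0x00000002
opcode (5b) val=31 bits=0x1f at bit 2: 0x0000007e
rsvd (4b) val=1 bits=0x1 at bit 7: 0x000000fe
prio (4b) val=-1 bits=0xf at bit 11: 0x000078fe
slot (17b) val=35506 bits=0x8ab2 at bit 15: 0x455978fe
word = 0x455978fe → little-endian bytes:
  [0]=0xfe  [1]=0x78  [2]=0x59  [3]=0x45

fe 78 59 45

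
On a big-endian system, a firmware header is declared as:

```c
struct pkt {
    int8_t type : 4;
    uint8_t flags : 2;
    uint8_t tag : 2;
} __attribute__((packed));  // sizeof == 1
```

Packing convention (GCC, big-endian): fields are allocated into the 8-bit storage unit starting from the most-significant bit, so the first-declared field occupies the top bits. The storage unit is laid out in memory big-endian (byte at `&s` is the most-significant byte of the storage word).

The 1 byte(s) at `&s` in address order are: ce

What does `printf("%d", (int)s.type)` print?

[0]=0xce (big-endian) → word 0xce
type:4 @ bit 4 → (0xce>>4)&0xf = 0xc  ←
flags:2 @ bit 2 → (0xce>>2)&0x3 = 0x3
tag:2 @ bit 0 → (0xce>>0)&0x3 = 0x2
type signed 4b, MSB=1: 12 - 16 = -4

-4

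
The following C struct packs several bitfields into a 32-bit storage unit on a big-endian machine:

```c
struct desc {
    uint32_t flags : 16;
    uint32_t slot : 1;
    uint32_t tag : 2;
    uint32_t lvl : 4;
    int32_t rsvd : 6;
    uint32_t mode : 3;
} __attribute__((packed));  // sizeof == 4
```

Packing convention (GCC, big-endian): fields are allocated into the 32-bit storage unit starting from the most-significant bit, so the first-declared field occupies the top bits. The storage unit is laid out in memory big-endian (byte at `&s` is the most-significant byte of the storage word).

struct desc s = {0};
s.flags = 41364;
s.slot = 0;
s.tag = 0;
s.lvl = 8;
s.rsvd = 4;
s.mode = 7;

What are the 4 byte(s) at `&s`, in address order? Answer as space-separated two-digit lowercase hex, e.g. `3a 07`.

a1 94 10 27

flags (16b) val=41364 bits=0xa194 at bit 16: 0xa1940000
slot (1b) val=0 bits=0x0 at bit 15: 0xa1940000
tag (2b) val=0 bits=0x0 at bit 13: 0xa1940000
lvl (4b) val=8 bits=0x8 at bit 9: 0xa1941000
rsvd (6b) val=4 bits=0x4 at bit 3: 0xa1941020
mode (3b) val=7 bits=0x7 at bit 0: 0xa1941027
word = 0xa1941027 → big-endian bytes:
  [0]=0xa1  [1]=0x94  [2]=0x10  [3]=0x27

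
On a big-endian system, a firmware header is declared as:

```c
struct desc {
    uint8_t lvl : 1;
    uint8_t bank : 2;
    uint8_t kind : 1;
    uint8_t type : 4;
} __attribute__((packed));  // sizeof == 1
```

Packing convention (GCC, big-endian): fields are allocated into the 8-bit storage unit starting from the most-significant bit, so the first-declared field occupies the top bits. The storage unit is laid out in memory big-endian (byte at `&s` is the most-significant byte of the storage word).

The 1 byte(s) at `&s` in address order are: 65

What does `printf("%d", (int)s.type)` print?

[0]=0x65 (big-endian) → word 0x65
lvl:1 @ bit 7 → (0x65>>7)&0x1 = 0x0
bank:2 @ bit 5 → (0x65>>5)&0x3 = 0x3
kind:1 @ bit 4 → (0x65>>4)&0x1 = 0x0
type:4 @ bit 0 → (0x65>>0)&0xf = 0x5  ←

5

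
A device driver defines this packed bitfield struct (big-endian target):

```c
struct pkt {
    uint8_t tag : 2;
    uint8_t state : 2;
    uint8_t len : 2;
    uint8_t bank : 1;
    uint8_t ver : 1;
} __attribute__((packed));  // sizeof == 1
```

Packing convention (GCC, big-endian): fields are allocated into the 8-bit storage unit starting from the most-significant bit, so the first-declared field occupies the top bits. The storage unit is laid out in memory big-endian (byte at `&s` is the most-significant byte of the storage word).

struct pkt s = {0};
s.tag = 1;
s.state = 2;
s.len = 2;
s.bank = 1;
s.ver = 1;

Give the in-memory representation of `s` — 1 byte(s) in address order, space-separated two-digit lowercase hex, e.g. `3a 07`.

tag (2b) val=1 bits=0x1 at bit 6: 0x40
state (2b) val=2 bits=0x2 at bit 4: 0x60
len (2b) val=2 bits=0x2 at bit 2: 0x68
bank (1b) val=1 bits=0x1 at bit 1: 0x6a
ver (1b) val=1 bits=0x1 at bit 0: 0x6b
word = 0x6b → big-endian bytes:
  [0]=0x6b

6b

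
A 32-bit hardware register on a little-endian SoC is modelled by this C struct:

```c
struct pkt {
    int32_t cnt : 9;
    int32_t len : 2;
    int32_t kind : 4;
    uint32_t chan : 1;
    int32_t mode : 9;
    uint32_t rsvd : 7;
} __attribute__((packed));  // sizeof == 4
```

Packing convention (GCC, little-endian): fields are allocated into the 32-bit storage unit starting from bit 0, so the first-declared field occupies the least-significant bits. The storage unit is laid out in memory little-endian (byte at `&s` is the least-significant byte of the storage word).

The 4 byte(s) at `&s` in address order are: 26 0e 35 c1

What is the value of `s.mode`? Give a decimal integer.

[0]=0x26 [1]=0x0e [2]=0x35 [3]=0xc1 (little-endian) → word 0xc1350e26
cnt:9 @ bit 0 → (0xc1350e26>>0)&0x1ff = 0x26
len:2 @ bit 9 → (0xc1350e26>>9)&0x3 = 0x3
kind:4 @ bit 11 → (0xc1350e26>>11)&0xf = 0x1
chan:1 @ bit 15 → (0xc1350e26>>15)&0x1 = 0x0
mode:9 @ bit 16 → (0xc1350e26>>16)&0x1ff = 0x135  ←
rsvd:7 @ bit 25 → (0xc1350e26>>25)&0x7f = 0x60
mode signed 9b, MSB=1: 309 - 512 = -203

-203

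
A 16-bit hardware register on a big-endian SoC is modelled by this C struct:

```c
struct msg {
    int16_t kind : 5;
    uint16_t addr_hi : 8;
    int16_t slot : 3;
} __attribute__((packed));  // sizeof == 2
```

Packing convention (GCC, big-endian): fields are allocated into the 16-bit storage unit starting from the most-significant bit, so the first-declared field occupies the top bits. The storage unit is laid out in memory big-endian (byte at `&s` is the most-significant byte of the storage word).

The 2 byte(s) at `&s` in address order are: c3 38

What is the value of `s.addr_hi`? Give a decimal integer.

103

[0]=0xc3 [1]=0x38 (big-endian) → word 0xc338
kind:5 @ bit 11 → (0xc338>>11)&0x1f = 0x18
addr_hi:8 @ bit 3 → (0xc338>>3)&0xff = 0x67  ←
slot:3 @ bit 0 → (0xc338>>0)&0x7 = 0x0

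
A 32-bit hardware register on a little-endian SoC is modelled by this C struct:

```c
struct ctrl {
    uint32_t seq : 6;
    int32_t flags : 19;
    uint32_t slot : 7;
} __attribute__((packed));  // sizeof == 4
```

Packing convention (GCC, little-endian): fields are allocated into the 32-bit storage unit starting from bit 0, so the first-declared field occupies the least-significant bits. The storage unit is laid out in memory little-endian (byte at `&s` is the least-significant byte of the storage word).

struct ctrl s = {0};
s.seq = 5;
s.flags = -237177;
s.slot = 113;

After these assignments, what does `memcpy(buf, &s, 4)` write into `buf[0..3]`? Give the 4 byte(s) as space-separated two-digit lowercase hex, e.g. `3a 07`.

seq (6b) val=5 bits=0x5 at bit 0: 0x00000005
flags (19b) val=-237177 bits=0x46187 at bit 6: 0x011861c5
slot (7b) val=113 bits=0x71 at bit 25: 0xe31861c5
word = 0xe31861c5 → little-endian bytes:
  [0]=0xc5  [1]=0x61  [2]=0x18  [3]=0xe3

c5 61 18 e3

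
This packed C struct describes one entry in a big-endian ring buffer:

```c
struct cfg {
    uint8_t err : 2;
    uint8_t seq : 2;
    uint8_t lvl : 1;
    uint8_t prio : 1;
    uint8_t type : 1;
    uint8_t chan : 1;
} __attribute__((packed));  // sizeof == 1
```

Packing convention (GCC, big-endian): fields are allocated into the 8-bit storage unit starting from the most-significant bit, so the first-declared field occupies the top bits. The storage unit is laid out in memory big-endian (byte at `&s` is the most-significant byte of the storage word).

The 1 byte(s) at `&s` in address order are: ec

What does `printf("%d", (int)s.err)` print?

3

[0]=0xec (big-endian) → word 0xec
err [6+:2] = (word>>6) & 0x3 = 3  ←
seq [4+:2] = (word>>4) & 0x3 = 2
lvl [3+:1] = (word>>3) & 0x1 = 1
prio [2+:1] = (word>>2) & 0x1 = 1
type [1+:1] = (word>>1) & 0x1 = 0
chan [0+:1] = (word>>0) & 0x1 = 0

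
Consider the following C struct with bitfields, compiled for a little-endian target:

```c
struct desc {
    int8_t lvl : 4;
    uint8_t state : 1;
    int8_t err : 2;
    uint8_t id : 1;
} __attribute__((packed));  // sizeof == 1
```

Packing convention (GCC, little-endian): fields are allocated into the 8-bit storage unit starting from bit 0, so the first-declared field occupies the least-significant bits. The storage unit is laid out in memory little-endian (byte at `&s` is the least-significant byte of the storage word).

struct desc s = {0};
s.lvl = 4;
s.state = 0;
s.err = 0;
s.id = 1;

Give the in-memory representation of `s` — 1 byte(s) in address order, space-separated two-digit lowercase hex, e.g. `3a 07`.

lvl:4 = 4 → 0x4 << 0 → word 0x04
state:1 = 0 → 0x0 << 4 → word 0x04
err:2 = 0 → 0x0 << 5 → word 0x04
id:1 = 1 → 0x1 << 7 → word 0x84
word = 0x84 → little-endian bytes:
  [0]=0x84

84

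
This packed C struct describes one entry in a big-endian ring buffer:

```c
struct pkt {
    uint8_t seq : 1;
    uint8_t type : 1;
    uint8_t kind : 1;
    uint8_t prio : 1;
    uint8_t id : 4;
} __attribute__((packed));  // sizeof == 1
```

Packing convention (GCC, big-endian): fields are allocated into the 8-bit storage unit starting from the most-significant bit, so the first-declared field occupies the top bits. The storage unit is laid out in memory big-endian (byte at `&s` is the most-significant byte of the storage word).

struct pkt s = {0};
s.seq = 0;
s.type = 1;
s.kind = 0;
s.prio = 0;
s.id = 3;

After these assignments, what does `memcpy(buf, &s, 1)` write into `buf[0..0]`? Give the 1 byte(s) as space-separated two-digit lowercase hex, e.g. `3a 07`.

seq (1b) val=0 bits=0x0 at bit 7: 0x00
type (1b) val=1 bits=0x1 at bit 6: 0x40
kind (1b) val=0 bits=0x0 at bit 5: 0x40
prio (1b) val=0 bits=0x0 at bit 4: 0x40
id (4b) val=3 bits=0x3 at bit 0: 0x43
word = 0x43 → big-endian bytes:
  [0]=0x43

43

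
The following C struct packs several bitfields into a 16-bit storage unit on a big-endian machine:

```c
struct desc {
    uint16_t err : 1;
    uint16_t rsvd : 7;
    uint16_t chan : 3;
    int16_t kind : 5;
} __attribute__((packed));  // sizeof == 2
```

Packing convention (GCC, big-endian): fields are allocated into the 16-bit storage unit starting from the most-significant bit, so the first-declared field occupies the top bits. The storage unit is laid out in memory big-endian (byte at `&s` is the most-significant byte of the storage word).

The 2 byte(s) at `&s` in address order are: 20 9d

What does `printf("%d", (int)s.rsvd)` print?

32

[0]=0x20 [1]=0x9d (big-endian) → word 0x209d
err [15+:1] = (word>>15) & 0x1 = 0
rsvd [8+:7] = (word>>8) & 0x7f = 32  ←
chan [5+:3] = (word>>5) & 0x7 = 4
kind [0+:5] = (word>>0) & 0x1f = 29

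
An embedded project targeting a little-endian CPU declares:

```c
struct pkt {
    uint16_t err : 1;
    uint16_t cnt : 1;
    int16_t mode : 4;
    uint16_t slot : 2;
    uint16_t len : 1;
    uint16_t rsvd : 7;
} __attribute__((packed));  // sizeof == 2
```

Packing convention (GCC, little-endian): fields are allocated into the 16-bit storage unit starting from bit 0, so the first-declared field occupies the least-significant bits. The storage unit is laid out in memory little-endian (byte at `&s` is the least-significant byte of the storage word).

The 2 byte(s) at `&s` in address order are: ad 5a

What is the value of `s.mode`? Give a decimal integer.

[0]=0xad [1]=0x5a (little-endian) → word 0x5aad
err [0+:1] = (word>>0) & 0x1 = 1
cnt [1+:1] = (word>>1) & 0x1 = 0
mode [2+:4] = (word>>2) & 0xf = 11  ←
slot [6+:2] = (word>>6) & 0x3 = 2
len [8+:1] = (word>>8) & 0x1 = 0
rsvd [9+:7] = (word>>9) & 0x7f = 45
mode signed 4b, MSB=1: 11 - 16 = -5

-5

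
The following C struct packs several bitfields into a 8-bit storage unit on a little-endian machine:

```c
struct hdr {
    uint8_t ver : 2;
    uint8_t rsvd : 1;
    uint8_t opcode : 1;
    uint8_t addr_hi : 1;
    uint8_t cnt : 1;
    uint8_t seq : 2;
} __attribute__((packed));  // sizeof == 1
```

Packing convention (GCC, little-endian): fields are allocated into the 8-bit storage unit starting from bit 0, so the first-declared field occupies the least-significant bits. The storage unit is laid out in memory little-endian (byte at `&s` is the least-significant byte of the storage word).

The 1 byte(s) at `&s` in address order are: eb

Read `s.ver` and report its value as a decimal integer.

[0]=0xeb (little-endian) → word 0xeb
ver:2 @ bit 0 → (0xeb>>0)&0x3 = 0x3  ←
rsvd:1 @ bit 2 → (0xeb>>2)&0x1 = 0x0
opcode:1 @ bit 3 → (0xeb>>3)&0x1 = 0x1
addr_hi:1 @ bit 4 → (0xeb>>4)&0x1 = 0x0
cnt:1 @ bit 5 → (0xeb>>5)&0x1 = 0x1
seq:2 @ bit 6 → (0xeb>>6)&0x3 = 0x3

3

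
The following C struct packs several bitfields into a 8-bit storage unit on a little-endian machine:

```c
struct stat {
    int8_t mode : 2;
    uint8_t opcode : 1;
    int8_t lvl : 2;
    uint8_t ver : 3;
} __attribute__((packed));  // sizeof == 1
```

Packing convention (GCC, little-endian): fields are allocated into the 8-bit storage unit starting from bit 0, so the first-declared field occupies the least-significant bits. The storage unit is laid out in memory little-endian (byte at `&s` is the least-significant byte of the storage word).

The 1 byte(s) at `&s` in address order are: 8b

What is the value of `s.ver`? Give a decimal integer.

4

[0]=0x8b (little-endian) → word 0x8b
mode [0+:2] = (word>>0) & 0x3 = 3
opcode [2+:1] = (word>>2) & 0x1 = 0
lvl [3+:2] = (word>>3) & 0x3 = 1
ver [5+:3] = (word>>5) & 0x7 = 4  ←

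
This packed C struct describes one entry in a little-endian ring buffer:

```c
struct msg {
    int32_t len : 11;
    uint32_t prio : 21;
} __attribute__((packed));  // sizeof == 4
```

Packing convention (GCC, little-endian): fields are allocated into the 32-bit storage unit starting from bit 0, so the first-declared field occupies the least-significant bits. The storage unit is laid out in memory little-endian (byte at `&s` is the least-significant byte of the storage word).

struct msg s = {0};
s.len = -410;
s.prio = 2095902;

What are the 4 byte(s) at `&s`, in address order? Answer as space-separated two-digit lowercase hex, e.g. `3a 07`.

len (11b) val=-410 bits=0x666 at bit 0: 0x00000666
prio (21b) val=2095902 bits=0x1ffb1e at bit 11: 0xffd8f666
word = 0xffd8f666 → little-endian bytes:
  [0]=0x66  [1]=0xf6  [2]=0xd8  [3]=0xff

66 f6 d8 ff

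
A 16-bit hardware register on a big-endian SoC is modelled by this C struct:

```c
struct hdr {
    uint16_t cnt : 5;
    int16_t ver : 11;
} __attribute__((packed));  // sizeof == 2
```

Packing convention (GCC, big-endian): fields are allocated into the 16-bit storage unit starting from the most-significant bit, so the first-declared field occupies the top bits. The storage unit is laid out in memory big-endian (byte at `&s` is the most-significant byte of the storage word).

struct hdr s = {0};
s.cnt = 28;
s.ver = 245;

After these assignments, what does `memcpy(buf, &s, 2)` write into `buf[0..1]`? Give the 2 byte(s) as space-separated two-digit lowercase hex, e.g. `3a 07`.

e0 f5

[11+:5] cnt=28 & 0x1f = 0x1c; word=0xe000
[0+:11] ver=245 & 0x7ff = 0xf5; word=0xe0f5
word = 0xe0f5 → big-endian bytes:
  [0]=0xe0  [1]=0xf5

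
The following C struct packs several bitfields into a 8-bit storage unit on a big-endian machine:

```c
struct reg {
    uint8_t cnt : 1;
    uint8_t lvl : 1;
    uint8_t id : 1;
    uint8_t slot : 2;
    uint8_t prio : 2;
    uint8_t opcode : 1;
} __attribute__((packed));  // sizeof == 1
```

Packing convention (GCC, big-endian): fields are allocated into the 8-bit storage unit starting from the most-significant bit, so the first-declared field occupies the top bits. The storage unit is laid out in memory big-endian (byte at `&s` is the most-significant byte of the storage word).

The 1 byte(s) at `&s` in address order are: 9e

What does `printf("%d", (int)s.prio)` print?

[0]=0x9e (big-endian) → word 0x9e
cnt:1 @ bit 7 → (0x9e>>7)&0x1 = 0x1
lvl:1 @ bit 6 → (0x9e>>6)&0x1 = 0x0
id:1 @ bit 5 → (0x9e>>5)&0x1 = 0x0
slot:2 @ bit 3 → (0x9e>>3)&0x3 = 0x3
prio:2 @ bit 1 → (0x9e>>1)&0x3 = 0x3  ←
opcode:1 @ bit 0 → (0x9e>>0)&0x1 = 0x0

3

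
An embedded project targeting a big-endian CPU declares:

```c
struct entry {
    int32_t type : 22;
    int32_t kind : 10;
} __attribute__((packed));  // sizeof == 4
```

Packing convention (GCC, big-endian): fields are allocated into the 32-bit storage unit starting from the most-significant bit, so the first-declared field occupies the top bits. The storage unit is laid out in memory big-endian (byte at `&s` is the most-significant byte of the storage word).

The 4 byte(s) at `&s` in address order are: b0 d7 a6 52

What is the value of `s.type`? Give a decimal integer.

[0]=0xb0 [1]=0xd7 [2]=0xa6 [3]=0x52 (big-endian) → word 0xb0d7a652
type [10+:22] = (word>>10) & 0x3fffff = 2897385  ←
kind [0+:10] = (word>>0) & 0x3ff = 594
type signed 22b, MSB=1: 2897385 - 4194304 = -1296919

-1296919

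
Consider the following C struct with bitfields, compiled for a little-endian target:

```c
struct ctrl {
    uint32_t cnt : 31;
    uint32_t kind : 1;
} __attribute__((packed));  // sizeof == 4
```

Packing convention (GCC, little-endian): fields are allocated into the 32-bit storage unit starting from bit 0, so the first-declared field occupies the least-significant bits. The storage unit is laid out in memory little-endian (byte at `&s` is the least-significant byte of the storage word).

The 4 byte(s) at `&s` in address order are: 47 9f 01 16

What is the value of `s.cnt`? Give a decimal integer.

369205063

[0]=0x47 [1]=0x9f [2]=0x01 [3]=0x16 (little-endian) → word 0x16019f47
cnt:31 @ bit 0 → (0x16019f47>>0)&0x7fffffff = 0x16019f47  ←
kind:1 @ bit 31 → (0x16019f47>>31)&0x1 = 0x0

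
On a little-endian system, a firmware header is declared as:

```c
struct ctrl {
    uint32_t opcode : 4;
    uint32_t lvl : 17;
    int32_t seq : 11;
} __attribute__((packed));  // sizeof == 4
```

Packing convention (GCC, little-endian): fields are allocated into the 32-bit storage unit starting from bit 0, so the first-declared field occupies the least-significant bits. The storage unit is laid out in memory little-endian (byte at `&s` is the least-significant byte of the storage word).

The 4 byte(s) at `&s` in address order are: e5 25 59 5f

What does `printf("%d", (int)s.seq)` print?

762

[0]=0xe5 [1]=0x25 [2]=0x59 [3]=0x5f (little-endian) → word 0x5f5925e5
opcode:4 @ bit 0 → (0x5f5925e5>>0)&0xf = 0x5
lvl:17 @ bit 4 → (0x5f5925e5>>4)&0x1ffff = 0x1925e
seq:11 @ bit 21 → (0x5f5925e5>>21)&0x7ff = 0x2fa  ←
seq signed 11b, MSB=0: value = 762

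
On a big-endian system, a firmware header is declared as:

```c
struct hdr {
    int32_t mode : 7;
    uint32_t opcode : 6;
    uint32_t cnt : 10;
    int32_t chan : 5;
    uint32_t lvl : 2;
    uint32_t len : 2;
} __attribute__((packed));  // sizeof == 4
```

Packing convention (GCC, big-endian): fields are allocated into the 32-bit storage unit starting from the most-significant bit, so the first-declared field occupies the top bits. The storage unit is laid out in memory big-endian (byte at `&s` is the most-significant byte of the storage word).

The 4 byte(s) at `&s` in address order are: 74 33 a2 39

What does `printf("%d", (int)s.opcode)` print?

[0]=0x74 [1]=0x33 [2]=0xa2 [3]=0x39 (big-endian) → word 0x7433a239
mode:7 @ bit 25 → (0x7433a239>>25)&0x7f = 0x3a
opcode:6 @ bit 19 → (0x7433a239>>19)&0x3f = 0x6  ←
cnt:10 @ bit 9 → (0x7433a239>>9)&0x3ff = 0x1d1
chan:5 @ bit 4 → (0x7433a239>>4)&0x1f = 0x3
lvl:2 @ bit 2 → (0x7433a239>>2)&0x3 = 0x2
len:2 @ bit 0 → (0x7433a239>>0)&0x3 = 0x1

6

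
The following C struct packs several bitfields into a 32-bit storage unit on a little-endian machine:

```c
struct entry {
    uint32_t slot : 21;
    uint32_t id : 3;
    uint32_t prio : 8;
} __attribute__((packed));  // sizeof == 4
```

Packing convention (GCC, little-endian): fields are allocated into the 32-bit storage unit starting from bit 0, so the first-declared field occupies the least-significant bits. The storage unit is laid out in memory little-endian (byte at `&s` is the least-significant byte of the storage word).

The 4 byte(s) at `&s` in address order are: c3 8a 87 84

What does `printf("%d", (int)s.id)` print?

[0]=0xc3 [1]=0x8a [2]=0x87 [3]=0x84 (little-endian) → word 0x84878ac3
slot [0+:21] = (word>>0) & 0x1fffff = 494275
id [21+:3] = (word>>21) & 0x7 = 4  ←
prio [24+:8] = (word>>24) & 0xff = 132

4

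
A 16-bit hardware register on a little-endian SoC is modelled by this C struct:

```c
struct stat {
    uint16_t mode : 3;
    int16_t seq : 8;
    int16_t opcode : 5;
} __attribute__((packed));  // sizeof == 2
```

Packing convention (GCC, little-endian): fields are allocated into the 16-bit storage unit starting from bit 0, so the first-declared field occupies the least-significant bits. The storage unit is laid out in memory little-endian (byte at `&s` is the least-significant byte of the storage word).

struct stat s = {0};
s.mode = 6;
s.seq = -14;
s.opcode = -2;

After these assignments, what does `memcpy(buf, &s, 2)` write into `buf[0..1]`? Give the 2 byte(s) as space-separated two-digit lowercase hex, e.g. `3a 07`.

mode:3 = 6 → 0x6 << 0 → word 0x0006
seq:8 = -14 → 0xf2 << 3 → word 0x0796
opcode:5 = -2 → 0x1e << 11 → word 0xf796
word = 0xf796 → little-endian bytes:
  [0]=0x96  [1]=0xf7

96 f7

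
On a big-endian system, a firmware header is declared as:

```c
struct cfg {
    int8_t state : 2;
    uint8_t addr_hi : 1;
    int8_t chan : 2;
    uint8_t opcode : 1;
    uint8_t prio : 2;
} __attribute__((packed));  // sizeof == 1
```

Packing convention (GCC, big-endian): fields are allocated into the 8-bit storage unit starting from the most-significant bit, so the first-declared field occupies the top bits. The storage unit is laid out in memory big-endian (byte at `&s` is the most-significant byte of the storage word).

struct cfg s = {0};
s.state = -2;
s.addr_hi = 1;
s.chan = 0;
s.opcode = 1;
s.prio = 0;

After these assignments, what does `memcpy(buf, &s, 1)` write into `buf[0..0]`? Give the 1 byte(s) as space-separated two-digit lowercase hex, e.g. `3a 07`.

state:2 = -2 → 0x2 << 6 → word 0x80
addr_hi:1 = 1 → 0x1 << 5 → word 0xa0
chan:2 = 0 → 0x0 << 3 → word 0xa0
opcode:1 = 1 → 0x1 << 2 → word 0xa4
prio:2 = 0 → 0x0 << 0 → word 0xa4
word = 0xa4 → big-endian bytes:
  [0]=0xa4

a4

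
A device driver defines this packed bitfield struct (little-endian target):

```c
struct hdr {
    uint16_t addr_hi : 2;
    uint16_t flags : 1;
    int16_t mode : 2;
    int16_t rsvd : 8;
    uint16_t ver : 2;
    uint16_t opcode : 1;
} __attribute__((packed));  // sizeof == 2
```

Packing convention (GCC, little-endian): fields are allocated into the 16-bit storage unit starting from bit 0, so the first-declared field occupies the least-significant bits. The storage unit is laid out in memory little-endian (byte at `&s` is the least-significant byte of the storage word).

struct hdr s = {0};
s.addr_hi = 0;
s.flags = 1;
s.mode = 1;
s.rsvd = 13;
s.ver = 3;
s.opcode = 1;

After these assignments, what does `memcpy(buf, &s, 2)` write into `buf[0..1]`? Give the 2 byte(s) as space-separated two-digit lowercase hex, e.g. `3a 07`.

addr_hi:2 = 0 → 0x0 << 0 → word 0x0000
flags:1 = 1 → 0x1 << 2 → word 0x0004
mode:2 = 1 → 0x1 << 3 → word 0x000c
rsvd:8 = 13 → 0xd << 5 → word 0x01ac
ver:2 = 3 → 0x3 << 13 → word 0x61ac
opcode:1 = 1 → 0x1 << 15 → word 0xe1ac
word = 0xe1ac → little-endian bytes:
  [0]=0xac  [1]=0xe1

ac e1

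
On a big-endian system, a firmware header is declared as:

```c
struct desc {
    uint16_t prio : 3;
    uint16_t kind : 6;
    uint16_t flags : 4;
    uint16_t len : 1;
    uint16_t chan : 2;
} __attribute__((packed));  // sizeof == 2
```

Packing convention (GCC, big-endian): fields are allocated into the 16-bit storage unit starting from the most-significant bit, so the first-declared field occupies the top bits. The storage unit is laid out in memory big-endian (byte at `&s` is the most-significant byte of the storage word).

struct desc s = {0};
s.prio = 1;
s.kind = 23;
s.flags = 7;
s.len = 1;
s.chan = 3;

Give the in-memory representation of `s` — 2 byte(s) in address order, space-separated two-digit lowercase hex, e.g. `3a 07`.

2b bf

[13+:3] prio=1 & 0x7 = 0x1; word=0x2000
[7+:6] kind=23 & 0x3f = 0x17; word=0x2b80
[3+:4] flags=7 & 0xf = 0x7; word=0x2bb8
[2+:1] len=1 & 0x1 = 0x1; word=0x2bbc
[0+:2] chan=3 & 0x3 = 0x3; word=0x2bbf
word = 0x2bbf → big-endian bytes:
  [0]=0x2b  [1]=0xbf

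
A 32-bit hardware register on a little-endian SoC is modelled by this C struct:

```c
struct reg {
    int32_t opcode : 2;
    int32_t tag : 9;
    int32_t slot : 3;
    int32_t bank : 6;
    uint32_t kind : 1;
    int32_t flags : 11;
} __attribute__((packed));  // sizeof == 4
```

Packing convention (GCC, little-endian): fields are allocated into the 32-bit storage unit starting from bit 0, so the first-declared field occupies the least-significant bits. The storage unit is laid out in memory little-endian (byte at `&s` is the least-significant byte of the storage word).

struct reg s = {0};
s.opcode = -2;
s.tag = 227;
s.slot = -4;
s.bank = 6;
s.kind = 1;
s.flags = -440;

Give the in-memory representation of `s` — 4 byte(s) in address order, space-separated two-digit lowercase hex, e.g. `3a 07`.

opcode (2b) val=-2 bits=0x2 at bit 0: 0x00000002
tag (9b) val=227 bits=0xe3 at bit 2: 0x0000038e
slot (3b) val=-4 bits=0x4 at bit 11: 0x0000238e
bank (6b) val=6 bits=0x6 at bit 14: 0x0001a38e
kind (1b) val=1 bits=0x1 at bit 20: 0x0011a38e
flags (11b) val=-440 bits=0x648 at bit 21: 0xc911a38e
word = 0xc911a38e → little-endian bytes:
  [0]=0x8e  [1]=0xa3  [2]=0x11  [3]=0xc9

8e a3 11 c9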